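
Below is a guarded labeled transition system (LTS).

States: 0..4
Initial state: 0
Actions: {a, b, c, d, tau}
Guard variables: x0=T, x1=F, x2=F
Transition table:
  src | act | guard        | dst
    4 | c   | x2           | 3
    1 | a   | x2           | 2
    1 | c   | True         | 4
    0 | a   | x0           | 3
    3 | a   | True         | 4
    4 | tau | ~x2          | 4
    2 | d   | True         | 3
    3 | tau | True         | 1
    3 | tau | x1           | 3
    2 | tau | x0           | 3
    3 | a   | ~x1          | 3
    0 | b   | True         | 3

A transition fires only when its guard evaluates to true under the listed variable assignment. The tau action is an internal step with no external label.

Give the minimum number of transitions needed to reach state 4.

Answer: 2

Analysis:
Breadth-first toward 4:
  L0 = {0}
  L1 = {3}
  L2 = {1,4}
4 enters at depth 2; path a·a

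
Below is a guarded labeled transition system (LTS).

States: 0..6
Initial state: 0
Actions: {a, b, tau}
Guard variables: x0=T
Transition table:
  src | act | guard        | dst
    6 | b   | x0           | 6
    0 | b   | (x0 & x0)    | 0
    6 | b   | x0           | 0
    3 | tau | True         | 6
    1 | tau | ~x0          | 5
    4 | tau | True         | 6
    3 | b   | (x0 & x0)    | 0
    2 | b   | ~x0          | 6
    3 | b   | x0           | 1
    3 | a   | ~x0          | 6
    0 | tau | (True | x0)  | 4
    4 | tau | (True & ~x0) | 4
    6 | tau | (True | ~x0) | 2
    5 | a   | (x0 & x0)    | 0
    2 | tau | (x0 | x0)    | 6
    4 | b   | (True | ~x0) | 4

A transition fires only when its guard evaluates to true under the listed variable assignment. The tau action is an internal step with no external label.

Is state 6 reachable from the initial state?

Guard filter leaves 12 enabled edge(s).
L0 = {0}
L1 = {4}  cumulative {0,4}
L2 = {6}  cumulative {0,4,6}
L3 = {2}  cumulative {0,2,4,6}
R = {0,2,4,6}
Path to 6: tau·tau

Answer: REACHABLE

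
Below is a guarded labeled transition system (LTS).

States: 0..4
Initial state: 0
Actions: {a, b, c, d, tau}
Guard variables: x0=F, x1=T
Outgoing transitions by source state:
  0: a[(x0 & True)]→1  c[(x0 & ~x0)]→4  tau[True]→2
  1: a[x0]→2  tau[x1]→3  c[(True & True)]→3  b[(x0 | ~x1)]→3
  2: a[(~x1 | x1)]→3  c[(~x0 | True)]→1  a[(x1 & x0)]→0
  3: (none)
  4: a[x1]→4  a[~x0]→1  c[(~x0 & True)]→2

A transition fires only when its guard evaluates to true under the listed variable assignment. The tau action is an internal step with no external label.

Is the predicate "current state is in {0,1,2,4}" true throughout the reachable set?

Answer: INVARIANT VIOLATED at state 3

Analysis:
Allowed set {0,1,2,4}
Reachable = {0,1,2,3}
  0: safe
  1: safe
  2: safe
  3: ✗ unsafe
witness against invariant: tau·a → 3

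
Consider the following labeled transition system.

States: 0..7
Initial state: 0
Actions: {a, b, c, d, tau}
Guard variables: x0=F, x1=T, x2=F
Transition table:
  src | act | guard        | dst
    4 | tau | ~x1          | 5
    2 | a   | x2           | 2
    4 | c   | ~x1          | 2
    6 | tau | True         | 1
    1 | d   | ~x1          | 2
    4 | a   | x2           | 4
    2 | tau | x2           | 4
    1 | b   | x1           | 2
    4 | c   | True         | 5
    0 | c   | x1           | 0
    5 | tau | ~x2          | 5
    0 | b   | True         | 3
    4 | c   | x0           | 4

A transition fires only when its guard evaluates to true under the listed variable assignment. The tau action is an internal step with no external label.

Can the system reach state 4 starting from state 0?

6 transition(s) survive guard evaluation.
L0 = {0}
L1 = {3}  total {0,3}
Reach set: {0,3}

Answer: UNREACHABLE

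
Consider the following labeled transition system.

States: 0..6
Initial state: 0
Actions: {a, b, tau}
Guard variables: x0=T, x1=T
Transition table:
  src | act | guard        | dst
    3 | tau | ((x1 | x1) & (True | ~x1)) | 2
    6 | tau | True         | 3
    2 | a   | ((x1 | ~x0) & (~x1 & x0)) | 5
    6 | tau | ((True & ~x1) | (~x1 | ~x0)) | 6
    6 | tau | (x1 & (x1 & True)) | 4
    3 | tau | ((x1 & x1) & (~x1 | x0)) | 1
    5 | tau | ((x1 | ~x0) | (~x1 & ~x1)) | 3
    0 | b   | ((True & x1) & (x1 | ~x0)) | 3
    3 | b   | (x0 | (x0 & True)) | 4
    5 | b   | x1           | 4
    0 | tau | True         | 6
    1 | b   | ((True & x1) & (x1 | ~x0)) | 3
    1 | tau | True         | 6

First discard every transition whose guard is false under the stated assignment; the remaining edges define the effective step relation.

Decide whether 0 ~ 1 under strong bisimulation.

Bisimulation quotient by refinement:
  round 0: {{0,1,2,3,4,5,6}}
  round 1: {{0,1,3,5},{2,4},{6}}
  round 2: {{0,1},{2,4},{3},{5},{6}}
stable after 3 split(s): 5 block(s)
class of 0: {0,1}; class of 1: {0,1}

Answer: BISIMILAR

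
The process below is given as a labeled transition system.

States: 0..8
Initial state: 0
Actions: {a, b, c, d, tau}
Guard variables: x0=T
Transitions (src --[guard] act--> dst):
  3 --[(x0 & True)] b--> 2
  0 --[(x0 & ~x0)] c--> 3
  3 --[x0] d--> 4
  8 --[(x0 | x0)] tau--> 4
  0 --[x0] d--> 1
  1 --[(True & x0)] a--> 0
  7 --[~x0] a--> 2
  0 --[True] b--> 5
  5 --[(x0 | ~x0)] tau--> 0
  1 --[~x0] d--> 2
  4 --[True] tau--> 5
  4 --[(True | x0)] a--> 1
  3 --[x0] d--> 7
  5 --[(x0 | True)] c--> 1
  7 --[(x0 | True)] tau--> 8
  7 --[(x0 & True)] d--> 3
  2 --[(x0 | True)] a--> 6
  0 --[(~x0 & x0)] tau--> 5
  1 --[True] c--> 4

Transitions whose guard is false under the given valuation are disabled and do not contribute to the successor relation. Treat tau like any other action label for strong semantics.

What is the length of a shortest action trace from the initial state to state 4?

Breadth-first toward 4:
  Layer 0: {0}
  Layer 1: {1,5}
  Layer 2: {4}
first hit 4 at d=2 via d·c

Answer: 2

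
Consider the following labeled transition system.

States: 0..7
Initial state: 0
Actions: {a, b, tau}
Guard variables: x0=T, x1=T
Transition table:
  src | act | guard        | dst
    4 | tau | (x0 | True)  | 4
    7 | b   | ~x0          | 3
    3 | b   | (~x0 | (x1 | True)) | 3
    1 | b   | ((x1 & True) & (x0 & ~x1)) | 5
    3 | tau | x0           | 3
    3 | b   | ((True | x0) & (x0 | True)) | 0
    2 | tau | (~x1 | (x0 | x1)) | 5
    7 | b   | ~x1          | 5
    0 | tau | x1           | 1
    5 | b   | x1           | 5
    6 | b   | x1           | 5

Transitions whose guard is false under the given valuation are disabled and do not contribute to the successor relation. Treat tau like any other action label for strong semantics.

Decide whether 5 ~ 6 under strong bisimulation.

Answer: BISIMILAR

Analysis:
Refine partition for ~:
  P[0] = {{0,1,2,3,4,5,6,7}}
  P[1] = {{0,2,4},{1,7},{3},{5,6}}
  P[2] = {{0},{1,7},{2},{3},{4},{5,6}}
Fixed point at round 3; 6 class(es).
[5]={5,6}  [6]={5,6}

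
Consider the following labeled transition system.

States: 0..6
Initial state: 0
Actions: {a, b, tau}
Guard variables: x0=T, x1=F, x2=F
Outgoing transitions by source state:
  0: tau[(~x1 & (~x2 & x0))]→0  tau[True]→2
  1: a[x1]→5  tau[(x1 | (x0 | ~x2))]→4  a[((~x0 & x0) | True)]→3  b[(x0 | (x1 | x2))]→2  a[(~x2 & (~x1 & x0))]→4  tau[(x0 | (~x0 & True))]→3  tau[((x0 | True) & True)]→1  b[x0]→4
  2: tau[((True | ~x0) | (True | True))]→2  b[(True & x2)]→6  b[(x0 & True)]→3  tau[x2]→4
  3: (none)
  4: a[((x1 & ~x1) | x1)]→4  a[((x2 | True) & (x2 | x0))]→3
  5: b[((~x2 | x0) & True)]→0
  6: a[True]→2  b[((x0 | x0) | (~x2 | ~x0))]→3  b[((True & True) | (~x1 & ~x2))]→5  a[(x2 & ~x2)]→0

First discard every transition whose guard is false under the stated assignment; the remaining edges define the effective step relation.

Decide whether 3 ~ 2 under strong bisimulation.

Answer: NOT BISIMILAR

Analysis:
Compute ~ classes (split until stable):
  P[0] = {{0,1,2,3,4,5,6}}
  P[1] = {{0},{1},{2},{3},{4},{5},{6}}
Fixed point at round 2; 7 class(es).
[3]={3}  [2]={2}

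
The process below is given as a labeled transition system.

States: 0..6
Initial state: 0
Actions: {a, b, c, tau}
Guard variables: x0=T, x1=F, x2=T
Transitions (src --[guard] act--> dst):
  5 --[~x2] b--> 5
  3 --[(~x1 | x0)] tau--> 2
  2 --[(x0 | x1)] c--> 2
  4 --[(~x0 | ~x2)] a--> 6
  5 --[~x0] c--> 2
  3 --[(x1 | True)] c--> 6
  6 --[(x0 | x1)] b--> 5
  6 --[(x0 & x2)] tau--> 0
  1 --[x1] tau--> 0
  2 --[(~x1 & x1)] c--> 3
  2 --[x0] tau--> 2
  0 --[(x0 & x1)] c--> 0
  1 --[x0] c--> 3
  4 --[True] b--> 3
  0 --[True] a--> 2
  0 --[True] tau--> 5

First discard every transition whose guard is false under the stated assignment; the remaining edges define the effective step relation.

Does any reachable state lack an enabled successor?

Answer: DEADLOCK at state 5

Analysis:
R = {0,2,5}
  0: a→2  tau→5  [deg 2]
  2: c→2  tau→2  [deg 2]
  5: ∅  [STUCK]
witness 5: tau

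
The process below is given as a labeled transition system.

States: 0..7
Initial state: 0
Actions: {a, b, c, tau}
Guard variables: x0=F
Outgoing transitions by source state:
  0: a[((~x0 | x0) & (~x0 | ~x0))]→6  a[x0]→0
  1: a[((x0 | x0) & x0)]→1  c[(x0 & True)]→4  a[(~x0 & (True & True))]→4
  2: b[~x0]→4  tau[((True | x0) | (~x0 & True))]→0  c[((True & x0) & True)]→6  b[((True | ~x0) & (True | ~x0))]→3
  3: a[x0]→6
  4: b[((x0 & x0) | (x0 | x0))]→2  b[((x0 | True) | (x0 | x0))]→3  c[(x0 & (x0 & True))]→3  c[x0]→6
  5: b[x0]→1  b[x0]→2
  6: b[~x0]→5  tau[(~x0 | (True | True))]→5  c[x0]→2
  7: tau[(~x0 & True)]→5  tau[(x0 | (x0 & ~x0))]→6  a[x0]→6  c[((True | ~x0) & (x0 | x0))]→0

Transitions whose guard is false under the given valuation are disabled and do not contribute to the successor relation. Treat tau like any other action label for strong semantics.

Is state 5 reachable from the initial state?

Guard filter leaves 9 enabled edge(s).
depth 0: {0}
depth 1: {6}  now seen {0,6}
depth 2: {5}  now seen {0,5,6}
Reachable = {0,5,6}
Path to 5: a·b

Answer: REACHABLE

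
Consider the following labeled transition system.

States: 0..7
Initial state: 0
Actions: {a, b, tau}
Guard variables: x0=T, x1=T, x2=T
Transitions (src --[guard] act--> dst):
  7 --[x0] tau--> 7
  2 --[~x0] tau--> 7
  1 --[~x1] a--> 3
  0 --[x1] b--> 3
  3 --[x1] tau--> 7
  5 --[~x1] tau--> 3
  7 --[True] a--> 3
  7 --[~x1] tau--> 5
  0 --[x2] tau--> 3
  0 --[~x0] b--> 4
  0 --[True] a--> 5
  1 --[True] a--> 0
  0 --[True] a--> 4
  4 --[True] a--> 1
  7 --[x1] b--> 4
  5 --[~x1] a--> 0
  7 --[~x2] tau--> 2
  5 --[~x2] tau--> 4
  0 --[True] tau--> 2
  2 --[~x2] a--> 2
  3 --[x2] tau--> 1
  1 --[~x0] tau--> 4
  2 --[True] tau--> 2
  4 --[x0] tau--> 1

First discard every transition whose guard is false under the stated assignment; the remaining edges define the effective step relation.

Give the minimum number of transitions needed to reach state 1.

BFS to 1:
  depth 0: {0}
  depth 1: {2,3,4,5}
  depth 2: {1,7}
first hit 1 at d=2 via a·a

Answer: 2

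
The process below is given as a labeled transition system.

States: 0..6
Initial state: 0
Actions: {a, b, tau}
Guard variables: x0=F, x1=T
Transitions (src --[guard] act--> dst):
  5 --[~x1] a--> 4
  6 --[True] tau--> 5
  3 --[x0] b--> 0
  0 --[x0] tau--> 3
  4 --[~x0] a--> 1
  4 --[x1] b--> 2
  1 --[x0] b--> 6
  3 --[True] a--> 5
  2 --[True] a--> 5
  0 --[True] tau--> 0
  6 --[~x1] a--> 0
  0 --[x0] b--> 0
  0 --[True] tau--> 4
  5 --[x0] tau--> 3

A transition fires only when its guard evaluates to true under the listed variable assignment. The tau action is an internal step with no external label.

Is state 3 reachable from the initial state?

Answer: UNREACHABLE

Trace:
Guard filter leaves 7 enabled edge(s).
L0 = {0}
L1 = {4}  total {0,4}
L2 = {1,2}  total {0,1,2,4}
L3 = {5}  total {0,1,2,4,5}
Reachable = {0,1,2,4,5}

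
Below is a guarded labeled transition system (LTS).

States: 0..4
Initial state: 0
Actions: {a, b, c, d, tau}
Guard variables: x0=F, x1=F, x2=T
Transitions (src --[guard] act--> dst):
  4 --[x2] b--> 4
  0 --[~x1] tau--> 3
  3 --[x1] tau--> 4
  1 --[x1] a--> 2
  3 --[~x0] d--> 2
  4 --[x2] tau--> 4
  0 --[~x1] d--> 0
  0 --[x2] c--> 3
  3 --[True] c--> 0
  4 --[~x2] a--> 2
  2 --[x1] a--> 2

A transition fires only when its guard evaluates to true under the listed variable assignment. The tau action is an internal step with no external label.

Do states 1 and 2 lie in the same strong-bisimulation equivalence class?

Bisimulation quotient by refinement:
  round 0: {{0,1,2,3,4}}
  round 1: {{0},{1,2},{3},{4}}
4 equivalence class(es) (converged in 2)
1∈{1,2}, 2∈{1,2}

Answer: BISIMILAR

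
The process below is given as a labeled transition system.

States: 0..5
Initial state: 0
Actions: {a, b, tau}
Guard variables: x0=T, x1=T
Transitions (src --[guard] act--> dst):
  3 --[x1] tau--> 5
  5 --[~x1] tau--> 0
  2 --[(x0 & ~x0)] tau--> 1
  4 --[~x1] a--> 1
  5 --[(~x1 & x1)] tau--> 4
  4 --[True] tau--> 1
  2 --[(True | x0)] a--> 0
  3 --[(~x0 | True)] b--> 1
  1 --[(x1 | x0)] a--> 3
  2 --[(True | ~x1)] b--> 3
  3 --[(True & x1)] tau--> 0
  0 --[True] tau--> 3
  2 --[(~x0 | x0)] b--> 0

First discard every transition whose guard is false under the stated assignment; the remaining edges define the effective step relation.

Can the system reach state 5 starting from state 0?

After dropping false guards: 9 live edges.
L0 = {0}
L1 = {3}  now seen {0,3}
L2 = {1,5}  now seen {0,1,3,5}
Reachable = {0,1,3,5}
witness 5: tau·tau

Answer: REACHABLE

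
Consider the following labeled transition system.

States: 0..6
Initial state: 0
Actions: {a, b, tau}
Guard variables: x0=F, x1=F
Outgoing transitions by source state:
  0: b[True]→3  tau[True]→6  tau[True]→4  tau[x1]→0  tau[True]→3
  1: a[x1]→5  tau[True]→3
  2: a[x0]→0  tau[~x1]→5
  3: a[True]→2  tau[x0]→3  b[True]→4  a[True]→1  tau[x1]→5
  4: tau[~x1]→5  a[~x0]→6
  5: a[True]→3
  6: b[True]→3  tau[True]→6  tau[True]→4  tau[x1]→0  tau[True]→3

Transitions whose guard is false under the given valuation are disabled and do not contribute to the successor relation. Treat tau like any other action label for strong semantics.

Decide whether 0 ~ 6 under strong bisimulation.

Answer: BISIMILAR

Trace:
Compute ~ classes (split until stable):
  P[0] = {{0,1,2,3,4,5,6}}
  P[1] = {{0,6},{1,2},{3},{4},{5}}
  P[2] = {{0,6},{1},{2},{3},{4},{5}}
6 equivalence class(es) (converged in 3)
class of 0: {0,6}; class of 6: {0,6}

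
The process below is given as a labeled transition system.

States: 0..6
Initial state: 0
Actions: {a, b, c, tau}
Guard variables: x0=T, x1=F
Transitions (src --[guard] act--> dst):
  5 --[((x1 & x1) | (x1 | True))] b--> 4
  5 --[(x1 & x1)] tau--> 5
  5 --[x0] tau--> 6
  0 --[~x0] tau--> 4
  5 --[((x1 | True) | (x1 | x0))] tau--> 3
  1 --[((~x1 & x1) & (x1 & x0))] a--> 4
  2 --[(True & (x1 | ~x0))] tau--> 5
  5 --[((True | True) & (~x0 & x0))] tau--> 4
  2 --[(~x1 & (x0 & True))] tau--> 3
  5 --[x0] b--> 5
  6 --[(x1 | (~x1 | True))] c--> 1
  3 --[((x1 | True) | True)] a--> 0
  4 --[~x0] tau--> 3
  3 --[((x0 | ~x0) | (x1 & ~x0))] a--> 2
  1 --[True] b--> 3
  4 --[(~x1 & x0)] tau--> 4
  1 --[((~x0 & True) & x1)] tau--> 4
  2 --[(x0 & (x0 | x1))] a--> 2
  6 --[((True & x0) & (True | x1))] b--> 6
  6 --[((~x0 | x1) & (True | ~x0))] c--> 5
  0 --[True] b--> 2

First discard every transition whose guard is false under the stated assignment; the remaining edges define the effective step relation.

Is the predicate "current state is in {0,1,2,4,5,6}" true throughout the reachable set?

Allowed set {0,1,2,4,5,6}
Reach set: {0,2,3}
  0: safe
  2: safe
  3: VIOLATES
counterexample path to 3: b·tau

Answer: INVARIANT VIOLATED at state 3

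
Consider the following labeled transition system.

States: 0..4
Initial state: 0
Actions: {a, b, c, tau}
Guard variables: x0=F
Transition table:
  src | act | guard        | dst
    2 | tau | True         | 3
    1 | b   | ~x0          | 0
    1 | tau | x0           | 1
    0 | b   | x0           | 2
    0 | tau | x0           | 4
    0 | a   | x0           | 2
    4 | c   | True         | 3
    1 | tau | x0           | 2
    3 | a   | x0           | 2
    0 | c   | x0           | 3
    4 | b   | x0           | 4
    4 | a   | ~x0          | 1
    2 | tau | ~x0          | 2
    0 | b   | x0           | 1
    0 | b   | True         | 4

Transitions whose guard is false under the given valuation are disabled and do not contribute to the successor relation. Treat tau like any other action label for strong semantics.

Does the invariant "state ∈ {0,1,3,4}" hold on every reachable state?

Inv-set: {0,1,3,4}
Reach set: {0,1,3,4}
  0: ok
  1: ok
  3: ok
  4: ok

Answer: INVARIANT HOLDS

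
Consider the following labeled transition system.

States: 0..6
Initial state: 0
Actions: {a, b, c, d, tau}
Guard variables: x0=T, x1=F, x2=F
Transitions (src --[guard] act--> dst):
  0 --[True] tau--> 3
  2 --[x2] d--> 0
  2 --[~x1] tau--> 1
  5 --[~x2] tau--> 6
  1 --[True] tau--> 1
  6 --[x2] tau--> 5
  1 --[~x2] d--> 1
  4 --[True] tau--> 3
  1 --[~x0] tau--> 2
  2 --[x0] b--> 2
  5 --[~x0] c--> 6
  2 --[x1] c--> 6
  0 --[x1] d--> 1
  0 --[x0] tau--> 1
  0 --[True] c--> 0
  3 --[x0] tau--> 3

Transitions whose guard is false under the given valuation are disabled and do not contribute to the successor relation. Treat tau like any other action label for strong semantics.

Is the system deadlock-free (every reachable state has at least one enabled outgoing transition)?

R = {0,1,3}
  0: c→0  tau→1  tau→3  [3 out]
  1: d→1  tau→1  [2 out]
  3: tau→3  [1 out]

Answer: DEADLOCK-FREE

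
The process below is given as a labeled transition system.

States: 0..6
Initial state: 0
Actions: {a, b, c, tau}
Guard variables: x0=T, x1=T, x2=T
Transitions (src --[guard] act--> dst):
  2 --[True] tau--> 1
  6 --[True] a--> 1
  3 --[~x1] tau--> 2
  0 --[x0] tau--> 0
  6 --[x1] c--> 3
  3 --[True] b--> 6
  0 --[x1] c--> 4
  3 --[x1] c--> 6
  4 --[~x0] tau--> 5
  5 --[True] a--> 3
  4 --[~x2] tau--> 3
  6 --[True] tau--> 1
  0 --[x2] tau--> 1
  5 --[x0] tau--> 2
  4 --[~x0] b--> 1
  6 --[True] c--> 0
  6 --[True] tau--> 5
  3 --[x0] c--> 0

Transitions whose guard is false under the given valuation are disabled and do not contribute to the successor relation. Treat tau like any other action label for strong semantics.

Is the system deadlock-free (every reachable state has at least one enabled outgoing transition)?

Answer: DEADLOCK at state 1

Working:
Reachable = {0,1,4}
  0: c→4  tau→0  tau→1  [deg 3]
  1: ∅  [STUCK]
  4: ∅  [STUCK]
Path to 1: tau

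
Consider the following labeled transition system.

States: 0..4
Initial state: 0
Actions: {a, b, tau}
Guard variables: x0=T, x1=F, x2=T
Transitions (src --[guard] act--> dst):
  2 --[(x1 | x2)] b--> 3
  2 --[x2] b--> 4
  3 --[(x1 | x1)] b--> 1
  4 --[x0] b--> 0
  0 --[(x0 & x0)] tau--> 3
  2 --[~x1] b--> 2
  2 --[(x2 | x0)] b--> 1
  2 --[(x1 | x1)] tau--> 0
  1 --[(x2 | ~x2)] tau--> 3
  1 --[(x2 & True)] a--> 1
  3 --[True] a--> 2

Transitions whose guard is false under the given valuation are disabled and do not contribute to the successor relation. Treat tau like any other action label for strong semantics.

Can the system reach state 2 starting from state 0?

9 transition(s) survive guard evaluation.
L0 = {0}
L1 = {3}  total {0,3}
L2 = {2}  total {0,2,3}
L3 = {1,4}  total {0,1,2,3,4}
R = {0,1,2,3,4}
Path to 2: tau·a

Answer: REACHABLE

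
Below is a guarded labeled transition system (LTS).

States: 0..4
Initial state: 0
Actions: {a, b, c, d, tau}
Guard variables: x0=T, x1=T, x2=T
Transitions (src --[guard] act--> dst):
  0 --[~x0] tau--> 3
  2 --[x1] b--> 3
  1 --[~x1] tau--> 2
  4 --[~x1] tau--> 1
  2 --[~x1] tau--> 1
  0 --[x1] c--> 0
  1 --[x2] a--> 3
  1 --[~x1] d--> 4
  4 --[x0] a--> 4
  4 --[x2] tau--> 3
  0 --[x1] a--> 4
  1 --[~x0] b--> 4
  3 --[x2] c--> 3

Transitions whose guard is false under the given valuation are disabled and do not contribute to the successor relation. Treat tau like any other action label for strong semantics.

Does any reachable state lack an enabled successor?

Answer: DEADLOCK-FREE

Working:
Reachable = {0,3,4}
  0: a→4  c→0  [2 exit(s)]
  3: c→3  [1 exit(s)]
  4: a→4  tau→3  [2 exit(s)]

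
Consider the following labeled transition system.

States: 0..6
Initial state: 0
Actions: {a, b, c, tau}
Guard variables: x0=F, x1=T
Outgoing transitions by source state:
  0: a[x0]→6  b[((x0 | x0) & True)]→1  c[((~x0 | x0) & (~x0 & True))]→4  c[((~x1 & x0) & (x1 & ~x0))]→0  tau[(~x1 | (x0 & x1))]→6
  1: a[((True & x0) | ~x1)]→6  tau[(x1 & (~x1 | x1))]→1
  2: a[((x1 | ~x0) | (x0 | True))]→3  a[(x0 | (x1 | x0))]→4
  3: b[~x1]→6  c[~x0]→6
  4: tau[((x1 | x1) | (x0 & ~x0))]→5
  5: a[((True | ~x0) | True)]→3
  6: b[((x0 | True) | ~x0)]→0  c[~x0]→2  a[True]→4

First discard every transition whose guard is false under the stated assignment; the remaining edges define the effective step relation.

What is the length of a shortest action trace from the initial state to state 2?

Answer: 5

Trace:
Layered search for 2:
  Layer 0: {0}
  Layer 1: {4}
  Layer 2: {5}
  Layer 3: {3}
  Layer 4: {6}
  Layer 5: {2}
depth(2)=5, e.g. c·tau·a·c·c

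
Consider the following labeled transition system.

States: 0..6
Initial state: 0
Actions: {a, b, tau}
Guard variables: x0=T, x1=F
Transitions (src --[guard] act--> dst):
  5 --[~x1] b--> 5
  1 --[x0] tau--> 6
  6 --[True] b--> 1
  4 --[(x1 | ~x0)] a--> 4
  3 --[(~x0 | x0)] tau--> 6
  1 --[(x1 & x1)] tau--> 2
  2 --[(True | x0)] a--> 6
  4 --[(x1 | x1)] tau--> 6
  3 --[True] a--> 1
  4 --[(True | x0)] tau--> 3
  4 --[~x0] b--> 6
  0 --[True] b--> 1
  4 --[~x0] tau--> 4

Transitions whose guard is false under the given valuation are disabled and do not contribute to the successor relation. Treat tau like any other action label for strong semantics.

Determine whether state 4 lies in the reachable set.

Answer: UNREACHABLE

Working:
Guard filter leaves 8 enabled edge(s).
Layer 0: {0}
Layer 1: {1}  now seen {0,1}
Layer 2: {6}  now seen {0,1,6}
R = {0,1,6}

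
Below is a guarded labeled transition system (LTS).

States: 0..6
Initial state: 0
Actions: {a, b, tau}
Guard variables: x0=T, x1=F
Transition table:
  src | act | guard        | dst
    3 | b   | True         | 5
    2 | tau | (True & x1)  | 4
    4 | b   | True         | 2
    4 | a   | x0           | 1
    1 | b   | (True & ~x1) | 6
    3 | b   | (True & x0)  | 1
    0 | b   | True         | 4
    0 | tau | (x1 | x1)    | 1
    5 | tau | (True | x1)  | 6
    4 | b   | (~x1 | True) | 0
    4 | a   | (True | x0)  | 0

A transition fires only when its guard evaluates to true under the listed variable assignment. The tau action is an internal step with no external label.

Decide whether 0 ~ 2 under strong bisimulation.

Compute ~ classes (split until stable):
  round 0: {{0,1,2,3,4,5,6}}
  round 1: {{0,1,3},{2,6},{4},{5}}
  round 2: {{0},{1},{2,6},{3},{4},{5}}
Fixed point at round 3; 6 class(es).
class of 0: {0}; class of 2: {2,6}

Answer: NOT BISIMILAR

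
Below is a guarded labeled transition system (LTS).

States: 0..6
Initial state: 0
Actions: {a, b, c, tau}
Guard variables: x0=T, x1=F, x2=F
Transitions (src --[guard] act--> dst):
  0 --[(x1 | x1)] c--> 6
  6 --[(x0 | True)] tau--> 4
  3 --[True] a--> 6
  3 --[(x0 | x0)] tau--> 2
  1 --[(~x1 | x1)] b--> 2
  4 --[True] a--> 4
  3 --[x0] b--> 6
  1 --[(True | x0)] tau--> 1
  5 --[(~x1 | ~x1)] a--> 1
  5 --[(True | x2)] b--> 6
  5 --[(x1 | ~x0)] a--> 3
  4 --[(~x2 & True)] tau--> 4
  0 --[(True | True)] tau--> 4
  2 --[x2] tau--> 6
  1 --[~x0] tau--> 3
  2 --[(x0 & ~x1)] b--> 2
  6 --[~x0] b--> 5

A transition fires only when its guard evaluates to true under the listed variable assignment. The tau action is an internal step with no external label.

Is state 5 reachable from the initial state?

Answer: UNREACHABLE

Trace:
Guard filter leaves 12 enabled edge(s).
L0 = {0}
L1 = {4}  now seen {0,4}
R = {0,4}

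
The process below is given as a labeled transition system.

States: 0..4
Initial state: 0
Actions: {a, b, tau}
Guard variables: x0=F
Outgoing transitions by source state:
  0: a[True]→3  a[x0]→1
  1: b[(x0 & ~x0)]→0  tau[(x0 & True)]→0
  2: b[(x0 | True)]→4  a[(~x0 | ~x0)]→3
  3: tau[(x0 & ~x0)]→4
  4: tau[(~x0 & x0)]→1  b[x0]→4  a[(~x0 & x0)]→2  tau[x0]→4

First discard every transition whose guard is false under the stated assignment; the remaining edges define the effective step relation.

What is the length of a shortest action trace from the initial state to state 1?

BFS to 1:
  L0 = {0}
  L1 = {3}
1 never appears.

Answer: UNREACHABLE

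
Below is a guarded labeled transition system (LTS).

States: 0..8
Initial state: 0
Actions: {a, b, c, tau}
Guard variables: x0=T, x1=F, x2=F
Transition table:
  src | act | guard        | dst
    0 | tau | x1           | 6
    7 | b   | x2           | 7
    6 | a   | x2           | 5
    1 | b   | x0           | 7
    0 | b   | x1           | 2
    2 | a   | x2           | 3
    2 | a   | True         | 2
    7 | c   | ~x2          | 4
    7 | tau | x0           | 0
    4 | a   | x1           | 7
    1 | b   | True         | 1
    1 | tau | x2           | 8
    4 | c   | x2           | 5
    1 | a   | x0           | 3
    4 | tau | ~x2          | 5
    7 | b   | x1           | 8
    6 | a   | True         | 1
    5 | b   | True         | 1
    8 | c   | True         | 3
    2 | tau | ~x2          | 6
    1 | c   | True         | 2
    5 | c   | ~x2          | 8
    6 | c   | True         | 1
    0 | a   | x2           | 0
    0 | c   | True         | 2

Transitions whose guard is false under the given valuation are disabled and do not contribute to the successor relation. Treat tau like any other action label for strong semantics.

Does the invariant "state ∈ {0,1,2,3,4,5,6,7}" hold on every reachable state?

Allowed set {0,1,2,3,4,5,6,7}
Reach set: {0,1,2,3,4,5,6,7,8}
  0: ✓
  1: ✓
  2: ✓
  3: ✓
  4: ✓
  5: ✓
  6: ✓
  7: ✓
  8: ✗ unsafe
counterexample path to 8: c·tau·a·b·c·tau·c

Answer: INVARIANT VIOLATED at state 8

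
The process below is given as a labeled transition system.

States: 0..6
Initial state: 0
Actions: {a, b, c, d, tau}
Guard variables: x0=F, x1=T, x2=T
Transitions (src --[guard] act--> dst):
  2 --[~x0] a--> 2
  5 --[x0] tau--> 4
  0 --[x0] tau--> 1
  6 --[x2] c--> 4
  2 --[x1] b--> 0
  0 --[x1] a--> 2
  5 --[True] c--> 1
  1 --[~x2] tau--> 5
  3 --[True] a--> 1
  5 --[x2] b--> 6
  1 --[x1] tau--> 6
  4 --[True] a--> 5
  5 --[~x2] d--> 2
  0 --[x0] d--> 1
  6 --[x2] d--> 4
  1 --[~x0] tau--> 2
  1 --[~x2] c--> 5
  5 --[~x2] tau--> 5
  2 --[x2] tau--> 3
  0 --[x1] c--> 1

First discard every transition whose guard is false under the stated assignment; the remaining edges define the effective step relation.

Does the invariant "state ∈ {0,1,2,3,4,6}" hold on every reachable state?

Allowed set {0,1,2,3,4,6}
Reach set: {0,1,2,3,4,5,6}
  0: safe
  1: safe
  2: safe
  3: safe
  4: safe
  5: ✗ unsafe
  6: safe
witness against invariant: c·tau·c·a → 5

Answer: INVARIANT VIOLATED at state 5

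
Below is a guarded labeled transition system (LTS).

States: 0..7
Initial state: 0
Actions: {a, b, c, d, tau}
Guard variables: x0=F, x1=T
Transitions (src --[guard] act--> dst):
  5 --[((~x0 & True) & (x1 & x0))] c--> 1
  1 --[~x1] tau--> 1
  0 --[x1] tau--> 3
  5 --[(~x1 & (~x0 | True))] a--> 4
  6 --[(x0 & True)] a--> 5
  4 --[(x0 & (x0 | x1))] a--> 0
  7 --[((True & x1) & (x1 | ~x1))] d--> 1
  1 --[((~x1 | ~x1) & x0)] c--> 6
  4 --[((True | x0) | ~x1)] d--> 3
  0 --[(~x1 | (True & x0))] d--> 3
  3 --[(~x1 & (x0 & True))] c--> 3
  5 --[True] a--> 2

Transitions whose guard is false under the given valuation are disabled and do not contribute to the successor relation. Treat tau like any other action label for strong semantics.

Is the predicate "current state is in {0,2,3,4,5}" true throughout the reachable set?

Safe = {0,2,3,4,5}
Reachable = {0,3}
  0: safe
  3: safe

Answer: INVARIANT HOLDS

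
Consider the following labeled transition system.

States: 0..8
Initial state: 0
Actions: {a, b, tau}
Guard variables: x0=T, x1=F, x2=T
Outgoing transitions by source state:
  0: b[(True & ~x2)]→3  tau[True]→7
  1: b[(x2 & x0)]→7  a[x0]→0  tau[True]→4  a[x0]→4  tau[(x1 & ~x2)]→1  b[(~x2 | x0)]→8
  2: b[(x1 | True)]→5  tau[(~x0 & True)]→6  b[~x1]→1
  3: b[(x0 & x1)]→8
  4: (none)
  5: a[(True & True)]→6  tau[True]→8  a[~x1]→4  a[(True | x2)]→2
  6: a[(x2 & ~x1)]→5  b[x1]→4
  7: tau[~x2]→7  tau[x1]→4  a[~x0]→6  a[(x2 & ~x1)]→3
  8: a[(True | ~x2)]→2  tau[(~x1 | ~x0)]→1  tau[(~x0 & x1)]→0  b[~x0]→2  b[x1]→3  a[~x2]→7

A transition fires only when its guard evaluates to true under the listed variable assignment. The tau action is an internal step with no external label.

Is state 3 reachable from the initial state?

Answer: REACHABLE

Trace:
16 transition(s) survive guard evaluation.
depth 0: {0}
depth 1: {7}  cumulative {0,7}
depth 2: {3}  cumulative {0,3,7}
R = {0,3,7}
Path to 3: tau·a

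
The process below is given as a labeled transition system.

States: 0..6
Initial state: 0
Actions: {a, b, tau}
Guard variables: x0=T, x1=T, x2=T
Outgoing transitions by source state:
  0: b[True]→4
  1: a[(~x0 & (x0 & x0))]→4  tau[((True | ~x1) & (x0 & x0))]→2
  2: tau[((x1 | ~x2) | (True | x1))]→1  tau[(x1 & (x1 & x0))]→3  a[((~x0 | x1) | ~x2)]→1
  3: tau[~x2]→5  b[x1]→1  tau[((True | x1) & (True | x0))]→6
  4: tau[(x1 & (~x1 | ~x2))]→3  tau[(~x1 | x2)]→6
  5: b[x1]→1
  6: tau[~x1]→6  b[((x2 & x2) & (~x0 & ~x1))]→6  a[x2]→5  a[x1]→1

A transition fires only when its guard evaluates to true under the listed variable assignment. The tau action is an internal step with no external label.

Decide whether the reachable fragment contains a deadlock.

Reachable = {0,1,2,3,4,5,6}
  0: b→4  [1 out]
  1: tau→2  [1 out]
  2: a→1  tau→1  tau→3  [3 out]
  3: b→1  tau→6  [2 out]
  4: tau→6  [1 out]
  5: b→1  [1 out]
  6: a→1  a→5  [2 out]

Answer: DEADLOCK-FREE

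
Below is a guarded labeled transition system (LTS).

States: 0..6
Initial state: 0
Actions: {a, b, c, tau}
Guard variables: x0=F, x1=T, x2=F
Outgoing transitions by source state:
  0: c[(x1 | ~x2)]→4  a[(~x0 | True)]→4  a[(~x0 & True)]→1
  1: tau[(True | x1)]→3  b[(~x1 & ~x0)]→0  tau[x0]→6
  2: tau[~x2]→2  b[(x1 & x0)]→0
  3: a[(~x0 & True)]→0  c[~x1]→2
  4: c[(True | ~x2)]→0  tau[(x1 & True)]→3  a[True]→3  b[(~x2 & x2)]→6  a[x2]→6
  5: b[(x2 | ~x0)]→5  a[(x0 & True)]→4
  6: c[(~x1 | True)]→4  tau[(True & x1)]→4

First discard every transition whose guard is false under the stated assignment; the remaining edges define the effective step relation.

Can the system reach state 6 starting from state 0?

Guard filter leaves 12 enabled edge(s).
L0 = {0}
L1 = {1,4}  cumulative {0,1,4}
L2 = {3}  cumulative {0,1,3,4}
R = {0,1,3,4}

Answer: UNREACHABLE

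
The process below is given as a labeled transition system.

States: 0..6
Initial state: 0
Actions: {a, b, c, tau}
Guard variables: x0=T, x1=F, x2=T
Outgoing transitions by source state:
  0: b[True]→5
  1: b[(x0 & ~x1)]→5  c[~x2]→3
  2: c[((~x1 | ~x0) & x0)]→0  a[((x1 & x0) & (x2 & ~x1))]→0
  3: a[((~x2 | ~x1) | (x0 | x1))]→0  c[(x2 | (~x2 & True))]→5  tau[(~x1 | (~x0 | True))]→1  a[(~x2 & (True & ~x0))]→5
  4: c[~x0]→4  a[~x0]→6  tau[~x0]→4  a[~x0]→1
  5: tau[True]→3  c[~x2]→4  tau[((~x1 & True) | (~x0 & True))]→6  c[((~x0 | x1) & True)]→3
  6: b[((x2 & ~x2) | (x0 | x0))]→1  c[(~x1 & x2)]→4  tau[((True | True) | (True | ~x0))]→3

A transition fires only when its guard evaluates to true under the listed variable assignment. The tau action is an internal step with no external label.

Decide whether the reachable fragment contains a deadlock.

Reachable = {0,1,3,4,5,6}
  0: b→5  [1 out]
  1: b→5  [1 out]
  3: a→0  c→5  tau→1  [3 out]
  4: ∅  [deadlock]
  5: tau→3  tau→6  [2 out]
  6: b→1  c→4  tau→3  [3 out]
Path to 4: b·tau·c

Answer: DEADLOCK at state 4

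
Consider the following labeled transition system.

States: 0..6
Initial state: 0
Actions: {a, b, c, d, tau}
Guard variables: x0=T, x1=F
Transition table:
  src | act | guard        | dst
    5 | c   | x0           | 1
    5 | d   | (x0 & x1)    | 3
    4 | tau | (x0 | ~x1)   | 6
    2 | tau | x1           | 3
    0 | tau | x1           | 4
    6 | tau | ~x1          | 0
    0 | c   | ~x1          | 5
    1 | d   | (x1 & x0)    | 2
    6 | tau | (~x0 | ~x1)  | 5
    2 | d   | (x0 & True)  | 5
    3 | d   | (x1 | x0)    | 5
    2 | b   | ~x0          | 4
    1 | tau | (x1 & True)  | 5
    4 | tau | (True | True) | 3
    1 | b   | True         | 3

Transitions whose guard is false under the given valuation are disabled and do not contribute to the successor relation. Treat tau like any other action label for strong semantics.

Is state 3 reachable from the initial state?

Answer: REACHABLE

Analysis:
9 transition(s) survive guard evaluation.
depth 0: {0}
depth 1: {5}  now seen {0,5}
depth 2: {1}  now seen {0,1,5}
depth 3: {3}  now seen {0,1,3,5}
Reachable = {0,1,3,5}
witness 3: c·c·b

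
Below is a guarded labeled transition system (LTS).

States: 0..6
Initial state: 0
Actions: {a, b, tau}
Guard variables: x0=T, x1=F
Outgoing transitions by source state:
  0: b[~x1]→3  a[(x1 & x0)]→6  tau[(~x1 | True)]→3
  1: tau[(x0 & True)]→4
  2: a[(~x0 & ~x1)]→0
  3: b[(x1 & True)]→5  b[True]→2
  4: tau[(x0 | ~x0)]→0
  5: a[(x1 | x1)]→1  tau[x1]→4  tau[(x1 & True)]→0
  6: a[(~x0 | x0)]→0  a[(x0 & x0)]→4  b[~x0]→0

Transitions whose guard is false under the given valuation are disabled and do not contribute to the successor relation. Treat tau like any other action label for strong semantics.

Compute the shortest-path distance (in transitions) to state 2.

BFS to 2:
  depth 0: {0}
  depth 1: {3}
  depth 2: {2}
first hit 2 at d=2 via b·b

Answer: 2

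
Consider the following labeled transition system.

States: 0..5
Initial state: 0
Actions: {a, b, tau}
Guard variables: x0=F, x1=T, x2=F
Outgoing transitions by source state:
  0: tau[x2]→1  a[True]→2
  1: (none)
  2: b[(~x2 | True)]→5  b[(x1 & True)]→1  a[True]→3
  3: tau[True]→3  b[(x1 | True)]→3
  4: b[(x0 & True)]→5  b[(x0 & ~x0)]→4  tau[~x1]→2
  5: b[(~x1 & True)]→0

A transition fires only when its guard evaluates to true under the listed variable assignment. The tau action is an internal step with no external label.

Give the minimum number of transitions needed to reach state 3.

Answer: 2

Working:
Breadth-first toward 3:
  depth 0: {0}
  depth 1: {2}
  depth 2: {1,3,5}
first hit 3 at d=2 via a·a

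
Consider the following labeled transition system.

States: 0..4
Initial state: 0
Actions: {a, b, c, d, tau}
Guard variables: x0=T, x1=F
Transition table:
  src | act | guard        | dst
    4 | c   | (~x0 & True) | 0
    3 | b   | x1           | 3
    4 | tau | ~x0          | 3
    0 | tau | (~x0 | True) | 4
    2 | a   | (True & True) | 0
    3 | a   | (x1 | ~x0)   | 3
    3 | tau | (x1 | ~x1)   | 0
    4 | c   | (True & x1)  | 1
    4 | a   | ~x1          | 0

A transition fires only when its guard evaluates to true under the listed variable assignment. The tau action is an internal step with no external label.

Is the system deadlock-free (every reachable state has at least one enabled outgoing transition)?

Answer: DEADLOCK-FREE

Analysis:
R = {0,4}
  0: tau→4  [1 out]
  4: a→0  [1 out]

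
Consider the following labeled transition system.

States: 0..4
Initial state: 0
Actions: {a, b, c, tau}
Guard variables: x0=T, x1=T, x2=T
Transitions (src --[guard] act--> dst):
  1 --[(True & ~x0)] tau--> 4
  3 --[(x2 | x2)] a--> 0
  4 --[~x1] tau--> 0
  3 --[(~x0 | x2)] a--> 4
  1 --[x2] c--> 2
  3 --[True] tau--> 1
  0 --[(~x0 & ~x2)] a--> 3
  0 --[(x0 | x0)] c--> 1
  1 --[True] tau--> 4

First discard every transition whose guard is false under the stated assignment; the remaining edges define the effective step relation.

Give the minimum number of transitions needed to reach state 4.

BFS to 4:
  L0 = {0}
  L1 = {1}
  L2 = {2,4}
first hit 4 at d=2 via c·tau

Answer: 2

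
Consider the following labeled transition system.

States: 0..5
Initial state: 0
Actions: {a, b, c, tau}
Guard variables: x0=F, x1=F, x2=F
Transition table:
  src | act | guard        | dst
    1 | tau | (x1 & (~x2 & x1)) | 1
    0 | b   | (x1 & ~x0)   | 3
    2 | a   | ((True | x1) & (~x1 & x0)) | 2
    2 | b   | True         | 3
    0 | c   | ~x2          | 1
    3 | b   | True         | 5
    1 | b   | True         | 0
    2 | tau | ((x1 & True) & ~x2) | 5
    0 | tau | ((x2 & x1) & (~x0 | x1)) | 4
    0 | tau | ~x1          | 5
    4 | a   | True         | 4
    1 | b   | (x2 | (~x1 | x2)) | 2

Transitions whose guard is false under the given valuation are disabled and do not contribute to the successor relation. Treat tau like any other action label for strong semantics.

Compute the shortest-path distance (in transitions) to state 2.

Layered search for 2:
  Layer 0: {0}
  Layer 1: {1,5}
  Layer 2: {2}
depth(2)=2, e.g. c·b

Answer: 2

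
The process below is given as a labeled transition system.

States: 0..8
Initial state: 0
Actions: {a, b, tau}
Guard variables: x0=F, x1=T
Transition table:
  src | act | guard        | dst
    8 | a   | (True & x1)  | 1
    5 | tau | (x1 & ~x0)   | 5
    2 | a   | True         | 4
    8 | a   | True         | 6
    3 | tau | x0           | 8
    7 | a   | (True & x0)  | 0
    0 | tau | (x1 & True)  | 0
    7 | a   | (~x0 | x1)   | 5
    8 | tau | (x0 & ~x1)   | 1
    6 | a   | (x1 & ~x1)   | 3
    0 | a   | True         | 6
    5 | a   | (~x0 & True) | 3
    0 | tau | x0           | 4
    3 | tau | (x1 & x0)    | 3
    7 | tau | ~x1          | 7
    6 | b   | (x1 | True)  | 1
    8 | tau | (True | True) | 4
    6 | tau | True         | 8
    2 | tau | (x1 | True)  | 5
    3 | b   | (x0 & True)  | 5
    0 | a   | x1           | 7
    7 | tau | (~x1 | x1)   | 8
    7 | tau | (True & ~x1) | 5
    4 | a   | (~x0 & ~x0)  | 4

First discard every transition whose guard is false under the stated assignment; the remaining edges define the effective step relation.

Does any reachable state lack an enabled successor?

R = {0,1,3,4,5,6,7,8}
  0: a→6  a→7  tau→0  [3 exit(s)]
  1: ∅  [deadlock]
  3: ∅  [deadlock]
  4: a→4  [1 exit(s)]
  5: a→3  tau→5  [2 exit(s)]
  6: b→1  tau→8  [2 exit(s)]
  7: a→5  tau→8  [2 exit(s)]
  8: a→1  a→6  tau→4  [3 exit(s)]
Path to 1: a·b

Answer: DEADLOCK at state 1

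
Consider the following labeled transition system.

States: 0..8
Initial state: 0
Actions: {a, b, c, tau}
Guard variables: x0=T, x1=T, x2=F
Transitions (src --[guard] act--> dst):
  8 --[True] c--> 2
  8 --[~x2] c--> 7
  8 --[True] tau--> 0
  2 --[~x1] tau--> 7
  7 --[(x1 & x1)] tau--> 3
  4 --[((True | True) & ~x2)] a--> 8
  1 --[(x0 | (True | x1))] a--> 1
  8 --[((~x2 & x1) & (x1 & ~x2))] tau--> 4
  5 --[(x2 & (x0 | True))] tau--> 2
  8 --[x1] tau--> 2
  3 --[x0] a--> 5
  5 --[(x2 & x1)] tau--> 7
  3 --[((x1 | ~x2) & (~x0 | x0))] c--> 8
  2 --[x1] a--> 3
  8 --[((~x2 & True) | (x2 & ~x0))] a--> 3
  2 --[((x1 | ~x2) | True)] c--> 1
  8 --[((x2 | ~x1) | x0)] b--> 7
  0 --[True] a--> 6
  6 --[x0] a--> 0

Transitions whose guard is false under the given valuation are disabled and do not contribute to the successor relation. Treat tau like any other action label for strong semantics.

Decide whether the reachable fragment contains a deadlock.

R = {0,6}
  0: a→6  [deg 1]
  6: a→0  [deg 1]

Answer: DEADLOCK-FREE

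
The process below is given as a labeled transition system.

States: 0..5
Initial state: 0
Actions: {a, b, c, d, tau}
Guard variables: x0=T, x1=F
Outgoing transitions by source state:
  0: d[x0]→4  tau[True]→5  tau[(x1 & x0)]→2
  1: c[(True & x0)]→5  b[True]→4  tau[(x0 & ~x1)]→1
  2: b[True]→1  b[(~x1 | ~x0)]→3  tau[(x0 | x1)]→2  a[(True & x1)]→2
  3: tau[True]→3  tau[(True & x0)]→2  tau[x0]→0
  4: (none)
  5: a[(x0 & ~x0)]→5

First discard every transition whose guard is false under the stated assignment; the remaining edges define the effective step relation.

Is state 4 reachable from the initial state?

Answer: REACHABLE

Analysis:
11 transition(s) survive guard evaluation.
L0 = {0}
L1 = {4,5}  now seen {0,4,5}
Reachable = {0,4,5}
trace reaching 4: d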